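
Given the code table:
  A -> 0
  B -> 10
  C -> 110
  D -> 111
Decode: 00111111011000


Decoding:
0 -> A
0 -> A
111 -> D
111 -> D
0 -> A
110 -> C
0 -> A
0 -> A


Result: AADDACAA


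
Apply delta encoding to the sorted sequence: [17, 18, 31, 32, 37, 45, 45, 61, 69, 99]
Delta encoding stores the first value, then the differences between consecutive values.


First value: 17
Deltas:
  18 - 17 = 1
  31 - 18 = 13
  32 - 31 = 1
  37 - 32 = 5
  45 - 37 = 8
  45 - 45 = 0
  61 - 45 = 16
  69 - 61 = 8
  99 - 69 = 30


Delta encoded: [17, 1, 13, 1, 5, 8, 0, 16, 8, 30]


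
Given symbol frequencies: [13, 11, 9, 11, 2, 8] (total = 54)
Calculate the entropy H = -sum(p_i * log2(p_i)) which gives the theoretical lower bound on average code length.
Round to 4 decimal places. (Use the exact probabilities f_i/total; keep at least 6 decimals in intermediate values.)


Per-symbol terms -p_i * log2(p_i) with p_i = f_i/54:
  p = 13/54 = 0.240741: log2(p) = -2.054448, -p*log2(p) = 0.494589
  p = 11/54 = 0.203704: log2(p) = -2.295456, -p*log2(p) = 0.467593
  p = 9/54 = 0.166667: log2(p) = -2.584963, -p*log2(p) = 0.430827
  p = 11/54 = 0.203704: log2(p) = -2.295456, -p*log2(p) = 0.467593
  p = 2/54 = 0.037037: log2(p) = -4.754888, -p*log2(p) = 0.176107
  p = 8/54 = 0.148148: log2(p) = -2.754888, -p*log2(p) = 0.408131
H = 0.494589 + 0.467593 + 0.430827 + 0.467593 + 0.176107 + 0.408131 = 2.444840

H = 2.4448 bits/symbol


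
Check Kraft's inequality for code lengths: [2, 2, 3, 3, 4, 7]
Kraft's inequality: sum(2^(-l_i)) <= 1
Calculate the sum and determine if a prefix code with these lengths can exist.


Sum = 2^(-2) + 2^(-2) + 2^(-3) + 2^(-3) + 2^(-4) + 2^(-7)
    = 0.25 + 0.25 + 0.125 + 0.125 + 0.0625 + 0.0078125
    = 105/128 = 0.8203125
Since 0.8203125 <= 1, Kraft's inequality IS satisfied.
A prefix code with these lengths CAN exist.

Kraft sum = 0.8203125. Satisfied.


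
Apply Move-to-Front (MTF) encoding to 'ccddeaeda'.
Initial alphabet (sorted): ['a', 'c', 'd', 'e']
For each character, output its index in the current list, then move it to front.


MTF encoding:
'c': index 1 in ['a', 'c', 'd', 'e'] -> ['c', 'a', 'd', 'e']
'c': index 0 in ['c', 'a', 'd', 'e'] -> ['c', 'a', 'd', 'e']
'd': index 2 in ['c', 'a', 'd', 'e'] -> ['d', 'c', 'a', 'e']
'd': index 0 in ['d', 'c', 'a', 'e'] -> ['d', 'c', 'a', 'e']
'e': index 3 in ['d', 'c', 'a', 'e'] -> ['e', 'd', 'c', 'a']
'a': index 3 in ['e', 'd', 'c', 'a'] -> ['a', 'e', 'd', 'c']
'e': index 1 in ['a', 'e', 'd', 'c'] -> ['e', 'a', 'd', 'c']
'd': index 2 in ['e', 'a', 'd', 'c'] -> ['d', 'e', 'a', 'c']
'a': index 2 in ['d', 'e', 'a', 'c'] -> ['a', 'd', 'e', 'c']


Output: [1, 0, 2, 0, 3, 3, 1, 2, 2]


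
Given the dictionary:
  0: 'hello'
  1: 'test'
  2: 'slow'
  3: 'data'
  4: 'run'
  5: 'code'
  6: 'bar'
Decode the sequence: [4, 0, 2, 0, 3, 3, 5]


Look up each index in the dictionary:
  4 -> 'run'
  0 -> 'hello'
  2 -> 'slow'
  0 -> 'hello'
  3 -> 'data'
  3 -> 'data'
  5 -> 'code'

Decoded: "run hello slow hello data data code"


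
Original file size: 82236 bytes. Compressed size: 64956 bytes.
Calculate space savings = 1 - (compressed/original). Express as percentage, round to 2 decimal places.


ratio = compressed/original = 64956/82236 = 0.789873
savings = 1 - ratio = 1 - 0.789873 = 0.210127
as a percentage: 0.210127 * 100 = 21.01%

Space savings = 1 - 64956/82236 = 21.01%


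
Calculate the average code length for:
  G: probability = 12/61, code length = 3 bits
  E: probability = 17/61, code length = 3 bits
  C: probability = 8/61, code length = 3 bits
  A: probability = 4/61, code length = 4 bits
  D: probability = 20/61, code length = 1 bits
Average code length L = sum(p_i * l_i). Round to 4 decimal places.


Weighted contributions p_i * l_i:
  G: (12/61) * 3 = 36/61
  E: (17/61) * 3 = 51/61
  C: (8/61) * 3 = 24/61
  A: (4/61) * 4 = 16/61
  D: (20/61) * 1 = 20/61
Sum = (36 + 51 + 24 + 16 + 20)/61 = 147/61

L = 147/61 = 2.4098 bits/symbol


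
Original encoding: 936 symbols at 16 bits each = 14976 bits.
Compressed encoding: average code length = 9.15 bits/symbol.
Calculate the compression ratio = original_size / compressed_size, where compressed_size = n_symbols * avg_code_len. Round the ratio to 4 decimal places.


original_size = n_symbols * orig_bits = 936 * 16 = 14976 bits
compressed_size = n_symbols * avg_code_len = 936 * 9.15 = 8564.4 bits
ratio = original_size / compressed_size = 14976 / 8564.4 = 1.7486

Compression ratio = 1.7486


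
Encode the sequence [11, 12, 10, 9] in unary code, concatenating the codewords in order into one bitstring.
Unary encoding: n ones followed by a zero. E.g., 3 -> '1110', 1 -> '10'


Encode each number as n ones followed by a terminating 0:
  11 -> 111111111110 (12 bits)
  12 -> 1111111111110 (13 bits)
  10 -> 11111111110 (11 bits)
  9 -> 1111111110 (10 bits)
Total length = 12 + 13 + 11 + 10 = 46 bits.

Unary([11, 12, 10, 9]) = 1111111111101111111111110111111111101111111110 (46 bits)


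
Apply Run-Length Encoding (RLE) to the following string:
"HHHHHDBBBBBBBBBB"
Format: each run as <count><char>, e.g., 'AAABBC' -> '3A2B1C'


Scanning runs left to right:
  i=0: run of 'H' x 5 -> '5H'
  i=5: run of 'D' x 1 -> '1D'
  i=6: run of 'B' x 10 -> '10B'

RLE = 5H1D10B


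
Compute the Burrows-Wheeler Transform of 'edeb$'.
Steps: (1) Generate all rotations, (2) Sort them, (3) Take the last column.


Rotations (sorted):
  0: $edeb -> last char: b
  1: b$ede -> last char: e
  2: deb$e -> last char: e
  3: eb$ed -> last char: d
  4: edeb$ -> last char: $


BWT = beed$


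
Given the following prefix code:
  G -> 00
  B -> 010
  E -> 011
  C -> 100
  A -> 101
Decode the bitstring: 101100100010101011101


Decoding step by step:
Bits 101 -> A
Bits 100 -> C
Bits 100 -> C
Bits 010 -> B
Bits 101 -> A
Bits 011 -> E
Bits 101 -> A


Decoded message: ACCBAEA


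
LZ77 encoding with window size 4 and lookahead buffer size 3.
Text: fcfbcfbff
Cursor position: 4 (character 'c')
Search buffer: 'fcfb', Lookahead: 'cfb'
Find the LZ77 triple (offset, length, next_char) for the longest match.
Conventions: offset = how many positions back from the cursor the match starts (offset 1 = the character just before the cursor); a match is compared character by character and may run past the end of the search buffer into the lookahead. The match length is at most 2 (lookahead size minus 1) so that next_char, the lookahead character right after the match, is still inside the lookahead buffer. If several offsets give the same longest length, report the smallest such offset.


Try each offset into the search buffer:
  offset=1 (pos 3, char 'b'): match length 0
  offset=2 (pos 2, char 'f'): match length 0
  offset=3 (pos 1, char 'c'): match length 2
  offset=4 (pos 0, char 'f'): match length 0
Longest match has length 2 at offset 3.
next_char = character at position 4 + 2 = 6 -> 'b'

Best match: offset=3, length=2 (matching 'cf' starting at position 1)
LZ77 triple: (3, 2, 'b')


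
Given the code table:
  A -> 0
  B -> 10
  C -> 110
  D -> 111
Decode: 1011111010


Decoding:
10 -> B
111 -> D
110 -> C
10 -> B


Result: BDCB


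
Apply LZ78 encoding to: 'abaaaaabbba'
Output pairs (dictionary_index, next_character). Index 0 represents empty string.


LZ78 encoding steps:
Dictionary: {0: ''}
Step 1: w='' (idx 0), next='a' -> output (0, 'a'), add 'a' as idx 1
Step 2: w='' (idx 0), next='b' -> output (0, 'b'), add 'b' as idx 2
Step 3: w='a' (idx 1), next='a' -> output (1, 'a'), add 'aa' as idx 3
Step 4: w='aa' (idx 3), next='a' -> output (3, 'a'), add 'aaa' as idx 4
Step 5: w='b' (idx 2), next='b' -> output (2, 'b'), add 'bb' as idx 5
Step 6: w='b' (idx 2), next='a' -> output (2, 'a'), add 'ba' as idx 6


Encoded: [(0, 'a'), (0, 'b'), (1, 'a'), (3, 'a'), (2, 'b'), (2, 'a')]


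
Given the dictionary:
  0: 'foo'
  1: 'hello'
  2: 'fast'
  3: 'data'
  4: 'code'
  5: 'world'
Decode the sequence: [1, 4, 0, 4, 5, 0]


Look up each index in the dictionary:
  1 -> 'hello'
  4 -> 'code'
  0 -> 'foo'
  4 -> 'code'
  5 -> 'world'
  0 -> 'foo'

Decoded: "hello code foo code world foo"


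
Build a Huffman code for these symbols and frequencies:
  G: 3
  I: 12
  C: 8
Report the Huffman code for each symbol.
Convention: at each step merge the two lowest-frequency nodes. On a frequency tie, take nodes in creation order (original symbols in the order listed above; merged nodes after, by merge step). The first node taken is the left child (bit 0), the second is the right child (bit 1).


Huffman tree construction:
Step 1: Merge G(3) + C(8) = 11
Step 2: Merge (G+C)(11) + I(12) = 23
Read each symbol's code off the tree from the root (left child = 0, right child = 1).

Codes:
  G: 00 (length 2)
  I: 1 (length 1)
  C: 01 (length 2)
Average code length: 34/23 = 1.4783 bits/symbol


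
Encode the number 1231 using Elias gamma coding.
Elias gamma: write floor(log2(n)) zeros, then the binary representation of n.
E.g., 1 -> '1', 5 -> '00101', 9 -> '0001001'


num_bits = floor(log2(1231)) + 1 = 11
leading_zeros = num_bits - 1 = 10
binary(1231) = 10011001111

Elias gamma(1231) = '0000000000' + '10011001111' = 000000000010011001111 (21 bits)


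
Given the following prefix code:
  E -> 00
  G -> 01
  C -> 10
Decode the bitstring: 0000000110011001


Decoding step by step:
Bits 00 -> E
Bits 00 -> E
Bits 00 -> E
Bits 01 -> G
Bits 10 -> C
Bits 01 -> G
Bits 10 -> C
Bits 01 -> G


Decoded message: EEEGCGCG


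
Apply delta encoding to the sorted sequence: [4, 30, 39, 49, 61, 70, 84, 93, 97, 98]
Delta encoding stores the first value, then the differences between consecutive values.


First value: 4
Deltas:
  30 - 4 = 26
  39 - 30 = 9
  49 - 39 = 10
  61 - 49 = 12
  70 - 61 = 9
  84 - 70 = 14
  93 - 84 = 9
  97 - 93 = 4
  98 - 97 = 1


Delta encoded: [4, 26, 9, 10, 12, 9, 14, 9, 4, 1]


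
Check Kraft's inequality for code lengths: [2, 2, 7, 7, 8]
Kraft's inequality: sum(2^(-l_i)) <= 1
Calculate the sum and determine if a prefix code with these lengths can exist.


Sum = 2^(-2) + 2^(-2) + 2^(-7) + 2^(-7) + 2^(-8)
    = 0.25 + 0.25 + 0.0078125 + 0.0078125 + 0.00390625
    = 133/256 = 0.51953125
Since 0.51953125 <= 1, Kraft's inequality IS satisfied.
A prefix code with these lengths CAN exist.

Kraft sum = 0.51953125. Satisfied.


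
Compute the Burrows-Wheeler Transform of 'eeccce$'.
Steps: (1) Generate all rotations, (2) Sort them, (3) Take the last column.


Rotations (sorted):
  0: $eeccce -> last char: e
  1: ccce$ee -> last char: e
  2: cce$eec -> last char: c
  3: ce$eecc -> last char: c
  4: e$eeccc -> last char: c
  5: eccce$e -> last char: e
  6: eeccce$ -> last char: $


BWT = eeccce$


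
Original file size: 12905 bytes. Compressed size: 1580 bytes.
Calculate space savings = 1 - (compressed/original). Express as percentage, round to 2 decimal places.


ratio = compressed/original = 1580/12905 = 0.122433
savings = 1 - ratio = 1 - 0.122433 = 0.877567
as a percentage: 0.877567 * 100 = 87.76%

Space savings = 1 - 1580/12905 = 87.76%


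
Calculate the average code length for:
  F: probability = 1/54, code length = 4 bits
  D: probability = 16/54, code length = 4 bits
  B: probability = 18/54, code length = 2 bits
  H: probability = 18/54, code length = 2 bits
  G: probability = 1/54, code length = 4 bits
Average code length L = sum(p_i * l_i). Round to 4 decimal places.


Weighted contributions p_i * l_i:
  F: (1/54) * 4 = 4/54
  D: (16/54) * 4 = 64/54
  B: (18/54) * 2 = 36/54
  H: (18/54) * 2 = 36/54
  G: (1/54) * 4 = 4/54
Sum = (4 + 64 + 36 + 36 + 4)/54 = 144/54

L = 144/54 = 2.6667 bits/symbol


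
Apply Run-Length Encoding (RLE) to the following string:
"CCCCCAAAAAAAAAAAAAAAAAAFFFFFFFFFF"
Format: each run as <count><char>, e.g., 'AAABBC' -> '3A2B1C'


Scanning runs left to right:
  i=0: run of 'C' x 5 -> '5C'
  i=5: run of 'A' x 18 -> '18A'
  i=23: run of 'F' x 10 -> '10F'

RLE = 5C18A10F


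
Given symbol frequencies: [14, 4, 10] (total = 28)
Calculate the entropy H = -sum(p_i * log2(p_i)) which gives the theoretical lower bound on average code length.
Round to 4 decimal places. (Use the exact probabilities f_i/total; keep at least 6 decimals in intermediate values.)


Per-symbol terms -p_i * log2(p_i) with p_i = f_i/28:
  p = 14/28 = 0.500000: log2(p) = -1.000000, -p*log2(p) = 0.500000
  p = 4/28 = 0.142857: log2(p) = -2.807355, -p*log2(p) = 0.401051
  p = 10/28 = 0.357143: log2(p) = -1.485427, -p*log2(p) = 0.530510
H = 0.500000 + 0.401051 + 0.530510 = 1.431561

H = 1.4316 bits/symbol


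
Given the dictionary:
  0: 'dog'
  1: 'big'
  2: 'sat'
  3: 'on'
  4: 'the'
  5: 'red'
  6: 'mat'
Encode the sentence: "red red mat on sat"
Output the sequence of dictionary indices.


Look up each word in the dictionary:
  'red' -> 5
  'red' -> 5
  'mat' -> 6
  'on' -> 3
  'sat' -> 2

Encoded: [5, 5, 6, 3, 2]


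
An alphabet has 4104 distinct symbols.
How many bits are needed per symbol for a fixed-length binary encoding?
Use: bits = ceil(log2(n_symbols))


log2(4104) = 12.0028
Bracket: 2^12 = 4096 < 4104 <= 2^13 = 8192
So ceil(log2(4104)) = 13

bits = ceil(log2(4104)) = ceil(12.0028) = 13 bits


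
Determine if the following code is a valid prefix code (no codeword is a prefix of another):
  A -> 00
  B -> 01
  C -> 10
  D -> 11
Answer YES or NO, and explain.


Checking each pair (does one codeword prefix another?):
  A='00' vs B='01': no prefix
  A='00' vs C='10': no prefix
  A='00' vs D='11': no prefix
  B='01' vs A='00': no prefix
  B='01' vs C='10': no prefix
  B='01' vs D='11': no prefix
  C='10' vs A='00': no prefix
  C='10' vs B='01': no prefix
  C='10' vs D='11': no prefix
  D='11' vs A='00': no prefix
  D='11' vs B='01': no prefix
  D='11' vs C='10': no prefix
No violation found over all pairs.

YES -- this is a valid prefix code. No codeword is a prefix of any other codeword.


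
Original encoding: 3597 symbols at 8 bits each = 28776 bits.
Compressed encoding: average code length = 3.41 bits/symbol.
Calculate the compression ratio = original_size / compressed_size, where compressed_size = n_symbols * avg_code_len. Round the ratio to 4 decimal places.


original_size = n_symbols * orig_bits = 3597 * 8 = 28776 bits
compressed_size = n_symbols * avg_code_len = 3597 * 3.41 = 12265.77 bits
ratio = original_size / compressed_size = 28776 / 12265.77 = 2.346

Compression ratio = 2.346


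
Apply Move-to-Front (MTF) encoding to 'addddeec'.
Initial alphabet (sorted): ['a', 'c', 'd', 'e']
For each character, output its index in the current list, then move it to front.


MTF encoding:
'a': index 0 in ['a', 'c', 'd', 'e'] -> ['a', 'c', 'd', 'e']
'd': index 2 in ['a', 'c', 'd', 'e'] -> ['d', 'a', 'c', 'e']
'd': index 0 in ['d', 'a', 'c', 'e'] -> ['d', 'a', 'c', 'e']
'd': index 0 in ['d', 'a', 'c', 'e'] -> ['d', 'a', 'c', 'e']
'd': index 0 in ['d', 'a', 'c', 'e'] -> ['d', 'a', 'c', 'e']
'e': index 3 in ['d', 'a', 'c', 'e'] -> ['e', 'd', 'a', 'c']
'e': index 0 in ['e', 'd', 'a', 'c'] -> ['e', 'd', 'a', 'c']
'c': index 3 in ['e', 'd', 'a', 'c'] -> ['c', 'e', 'd', 'a']


Output: [0, 2, 0, 0, 0, 3, 0, 3]


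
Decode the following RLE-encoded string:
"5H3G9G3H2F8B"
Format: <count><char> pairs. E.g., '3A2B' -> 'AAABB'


Expanding each <count><char> pair:
  5H -> 'HHHHH'
  3G -> 'GGG'
  9G -> 'GGGGGGGGG'
  3H -> 'HHH'
  2F -> 'FF'
  8B -> 'BBBBBBBB'

Decoded = HHHHHGGGGGGGGGGGGHHHFFBBBBBBBB


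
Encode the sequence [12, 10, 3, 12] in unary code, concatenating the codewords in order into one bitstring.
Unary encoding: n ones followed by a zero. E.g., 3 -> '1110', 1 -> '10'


Encode each number as n ones followed by a terminating 0:
  12 -> 1111111111110 (13 bits)
  10 -> 11111111110 (11 bits)
  3 -> 1110 (4 bits)
  12 -> 1111111111110 (13 bits)
Total length = 13 + 11 + 4 + 13 = 41 bits.

Unary([12, 10, 3, 12]) = 11111111111101111111111011101111111111110 (41 bits)


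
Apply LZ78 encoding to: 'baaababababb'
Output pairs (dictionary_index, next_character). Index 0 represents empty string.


LZ78 encoding steps:
Dictionary: {0: ''}
Step 1: w='' (idx 0), next='b' -> output (0, 'b'), add 'b' as idx 1
Step 2: w='' (idx 0), next='a' -> output (0, 'a'), add 'a' as idx 2
Step 3: w='a' (idx 2), next='a' -> output (2, 'a'), add 'aa' as idx 3
Step 4: w='b' (idx 1), next='a' -> output (1, 'a'), add 'ba' as idx 4
Step 5: w='ba' (idx 4), next='b' -> output (4, 'b'), add 'bab' as idx 5
Step 6: w='a' (idx 2), next='b' -> output (2, 'b'), add 'ab' as idx 6
Step 7: w='b' (idx 1), end of input -> output (1, '')


Encoded: [(0, 'b'), (0, 'a'), (2, 'a'), (1, 'a'), (4, 'b'), (2, 'b'), (1, '')]


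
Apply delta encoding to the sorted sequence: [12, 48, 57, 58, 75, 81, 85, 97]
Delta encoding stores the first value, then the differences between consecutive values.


First value: 12
Deltas:
  48 - 12 = 36
  57 - 48 = 9
  58 - 57 = 1
  75 - 58 = 17
  81 - 75 = 6
  85 - 81 = 4
  97 - 85 = 12


Delta encoded: [12, 36, 9, 1, 17, 6, 4, 12]


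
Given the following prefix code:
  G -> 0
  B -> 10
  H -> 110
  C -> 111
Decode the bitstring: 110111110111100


Decoding step by step:
Bits 110 -> H
Bits 111 -> C
Bits 110 -> H
Bits 111 -> C
Bits 10 -> B
Bits 0 -> G


Decoded message: HCHCBG


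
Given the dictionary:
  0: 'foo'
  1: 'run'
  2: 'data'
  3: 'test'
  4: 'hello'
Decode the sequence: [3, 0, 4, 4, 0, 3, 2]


Look up each index in the dictionary:
  3 -> 'test'
  0 -> 'foo'
  4 -> 'hello'
  4 -> 'hello'
  0 -> 'foo'
  3 -> 'test'
  2 -> 'data'

Decoded: "test foo hello hello foo test data"


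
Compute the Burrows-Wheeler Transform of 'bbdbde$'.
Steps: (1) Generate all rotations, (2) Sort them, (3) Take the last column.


Rotations (sorted):
  0: $bbdbde -> last char: e
  1: bbdbde$ -> last char: $
  2: bdbde$b -> last char: b
  3: bde$bbd -> last char: d
  4: dbde$bb -> last char: b
  5: de$bbdb -> last char: b
  6: e$bbdbd -> last char: d


BWT = e$bdbbd


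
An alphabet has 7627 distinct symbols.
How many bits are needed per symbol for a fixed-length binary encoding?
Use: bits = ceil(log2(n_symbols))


log2(7627) = 12.8969
Bracket: 2^12 = 4096 < 7627 <= 2^13 = 8192
So ceil(log2(7627)) = 13

bits = ceil(log2(7627)) = ceil(12.8969) = 13 bits


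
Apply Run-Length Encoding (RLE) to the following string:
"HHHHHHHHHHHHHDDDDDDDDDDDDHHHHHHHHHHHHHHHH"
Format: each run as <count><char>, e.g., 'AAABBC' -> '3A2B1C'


Scanning runs left to right:
  i=0: run of 'H' x 13 -> '13H'
  i=13: run of 'D' x 12 -> '12D'
  i=25: run of 'H' x 16 -> '16H'

RLE = 13H12D16H


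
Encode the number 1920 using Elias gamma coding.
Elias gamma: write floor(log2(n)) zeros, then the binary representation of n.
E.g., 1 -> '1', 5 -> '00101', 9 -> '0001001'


num_bits = floor(log2(1920)) + 1 = 11
leading_zeros = num_bits - 1 = 10
binary(1920) = 11110000000

Elias gamma(1920) = '0000000000' + '11110000000' = 000000000011110000000 (21 bits)


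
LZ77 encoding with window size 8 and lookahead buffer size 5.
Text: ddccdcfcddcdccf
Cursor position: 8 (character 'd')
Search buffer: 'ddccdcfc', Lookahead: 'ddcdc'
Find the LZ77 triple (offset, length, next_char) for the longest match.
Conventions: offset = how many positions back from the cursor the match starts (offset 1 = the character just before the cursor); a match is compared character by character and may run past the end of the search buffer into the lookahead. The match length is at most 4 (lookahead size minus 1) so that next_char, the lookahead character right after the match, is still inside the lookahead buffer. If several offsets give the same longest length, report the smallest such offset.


Try each offset into the search buffer:
  offset=1 (pos 7, char 'c'): match length 0
  offset=2 (pos 6, char 'f'): match length 0
  offset=3 (pos 5, char 'c'): match length 0
  offset=4 (pos 4, char 'd'): match length 1
  offset=5 (pos 3, char 'c'): match length 0
  offset=6 (pos 2, char 'c'): match length 0
  offset=7 (pos 1, char 'd'): match length 1
  offset=8 (pos 0, char 'd'): match length 3
Longest match has length 3 at offset 8.
next_char = character at position 8 + 3 = 11 -> 'd'

Best match: offset=8, length=3 (matching 'ddc' starting at position 0)
LZ77 triple: (8, 3, 'd')


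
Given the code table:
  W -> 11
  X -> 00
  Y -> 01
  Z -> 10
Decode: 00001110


Decoding:
00 -> X
00 -> X
11 -> W
10 -> Z


Result: XXWZ


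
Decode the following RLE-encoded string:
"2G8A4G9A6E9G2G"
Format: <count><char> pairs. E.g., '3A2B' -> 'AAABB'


Expanding each <count><char> pair:
  2G -> 'GG'
  8A -> 'AAAAAAAA'
  4G -> 'GGGG'
  9A -> 'AAAAAAAAA'
  6E -> 'EEEEEE'
  9G -> 'GGGGGGGGG'
  2G -> 'GG'

Decoded = GGAAAAAAAAGGGGAAAAAAAAAEEEEEEGGGGGGGGGGG


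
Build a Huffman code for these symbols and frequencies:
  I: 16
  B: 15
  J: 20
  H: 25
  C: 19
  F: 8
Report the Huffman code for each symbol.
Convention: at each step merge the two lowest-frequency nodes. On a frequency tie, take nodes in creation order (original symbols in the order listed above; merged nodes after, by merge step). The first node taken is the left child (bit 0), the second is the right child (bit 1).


Huffman tree construction:
Step 1: Merge F(8) + B(15) = 23
Step 2: Merge I(16) + C(19) = 35
Step 3: Merge J(20) + (F+B)(23) = 43
Step 4: Merge H(25) + (I+C)(35) = 60
Step 5: Merge (J+(F+B))(43) + (H+(I+C))(60) = 103
Read each symbol's code off the tree from the root (left child = 0, right child = 1).

Codes:
  I: 110 (length 3)
  B: 011 (length 3)
  J: 00 (length 2)
  H: 10 (length 2)
  C: 111 (length 3)
  F: 010 (length 3)
Average code length: 264/103 = 2.5631 bits/symbol


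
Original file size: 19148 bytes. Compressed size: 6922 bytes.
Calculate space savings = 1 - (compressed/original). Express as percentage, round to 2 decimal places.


ratio = compressed/original = 6922/19148 = 0.3615
savings = 1 - ratio = 1 - 0.3615 = 0.6385
as a percentage: 0.6385 * 100 = 63.85%

Space savings = 1 - 6922/19148 = 63.85%


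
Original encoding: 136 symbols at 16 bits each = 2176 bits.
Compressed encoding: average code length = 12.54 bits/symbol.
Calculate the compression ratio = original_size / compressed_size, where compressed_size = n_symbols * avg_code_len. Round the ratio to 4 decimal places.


original_size = n_symbols * orig_bits = 136 * 16 = 2176 bits
compressed_size = n_symbols * avg_code_len = 136 * 12.54 = 1705.44 bits
ratio = original_size / compressed_size = 2176 / 1705.44 = 1.2759

Compression ratio = 1.2759


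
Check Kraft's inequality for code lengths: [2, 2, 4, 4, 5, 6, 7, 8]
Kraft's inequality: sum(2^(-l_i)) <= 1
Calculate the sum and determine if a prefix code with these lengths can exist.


Sum = 2^(-2) + 2^(-2) + 2^(-4) + 2^(-4) + 2^(-5) + 2^(-6) + 2^(-7) + 2^(-8)
    = 0.25 + 0.25 + 0.0625 + 0.0625 + 0.03125 + 0.015625 + 0.0078125 + 0.00390625
    = 175/256 = 0.68359375
Since 0.68359375 <= 1, Kraft's inequality IS satisfied.
A prefix code with these lengths CAN exist.

Kraft sum = 0.68359375. Satisfied.


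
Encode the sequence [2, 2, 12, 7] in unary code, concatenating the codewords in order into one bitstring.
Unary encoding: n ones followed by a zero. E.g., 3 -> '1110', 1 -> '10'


Encode each number as n ones followed by a terminating 0:
  2 -> 110 (3 bits)
  2 -> 110 (3 bits)
  12 -> 1111111111110 (13 bits)
  7 -> 11111110 (8 bits)
Total length = 3 + 3 + 13 + 8 = 27 bits.

Unary([2, 2, 12, 7]) = 110110111111111111011111110 (27 bits)


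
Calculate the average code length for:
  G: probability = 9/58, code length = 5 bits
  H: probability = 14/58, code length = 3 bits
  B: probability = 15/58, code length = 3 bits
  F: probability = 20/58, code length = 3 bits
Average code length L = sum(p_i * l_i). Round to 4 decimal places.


Weighted contributions p_i * l_i:
  G: (9/58) * 5 = 45/58
  H: (14/58) * 3 = 42/58
  B: (15/58) * 3 = 45/58
  F: (20/58) * 3 = 60/58
Sum = (45 + 42 + 45 + 60)/58 = 192/58

L = 192/58 = 3.3103 bits/symbol


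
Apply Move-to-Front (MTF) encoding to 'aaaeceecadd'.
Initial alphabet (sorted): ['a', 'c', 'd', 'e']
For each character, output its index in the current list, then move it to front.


MTF encoding:
'a': index 0 in ['a', 'c', 'd', 'e'] -> ['a', 'c', 'd', 'e']
'a': index 0 in ['a', 'c', 'd', 'e'] -> ['a', 'c', 'd', 'e']
'a': index 0 in ['a', 'c', 'd', 'e'] -> ['a', 'c', 'd', 'e']
'e': index 3 in ['a', 'c', 'd', 'e'] -> ['e', 'a', 'c', 'd']
'c': index 2 in ['e', 'a', 'c', 'd'] -> ['c', 'e', 'a', 'd']
'e': index 1 in ['c', 'e', 'a', 'd'] -> ['e', 'c', 'a', 'd']
'e': index 0 in ['e', 'c', 'a', 'd'] -> ['e', 'c', 'a', 'd']
'c': index 1 in ['e', 'c', 'a', 'd'] -> ['c', 'e', 'a', 'd']
'a': index 2 in ['c', 'e', 'a', 'd'] -> ['a', 'c', 'e', 'd']
'd': index 3 in ['a', 'c', 'e', 'd'] -> ['d', 'a', 'c', 'e']
'd': index 0 in ['d', 'a', 'c', 'e'] -> ['d', 'a', 'c', 'e']


Output: [0, 0, 0, 3, 2, 1, 0, 1, 2, 3, 0]


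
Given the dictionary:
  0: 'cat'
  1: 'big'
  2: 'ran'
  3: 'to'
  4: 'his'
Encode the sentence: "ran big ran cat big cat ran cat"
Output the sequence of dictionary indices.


Look up each word in the dictionary:
  'ran' -> 2
  'big' -> 1
  'ran' -> 2
  'cat' -> 0
  'big' -> 1
  'cat' -> 0
  'ran' -> 2
  'cat' -> 0

Encoded: [2, 1, 2, 0, 1, 0, 2, 0]


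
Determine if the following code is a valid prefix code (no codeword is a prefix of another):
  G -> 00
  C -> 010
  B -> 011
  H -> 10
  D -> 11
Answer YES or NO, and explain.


Checking each pair (does one codeword prefix another?):
  G='00' vs C='010': no prefix
  G='00' vs B='011': no prefix
  G='00' vs H='10': no prefix
  G='00' vs D='11': no prefix
  C='010' vs G='00': no prefix
  C='010' vs B='011': no prefix
  C='010' vs H='10': no prefix
  C='010' vs D='11': no prefix
  B='011' vs G='00': no prefix
  B='011' vs C='010': no prefix
  B='011' vs H='10': no prefix
  B='011' vs D='11': no prefix
  H='10' vs G='00': no prefix
  H='10' vs C='010': no prefix
  H='10' vs B='011': no prefix
  H='10' vs D='11': no prefix
  D='11' vs G='00': no prefix
  D='11' vs C='010': no prefix
  D='11' vs B='011': no prefix
  D='11' vs H='10': no prefix
No violation found over all pairs.

YES -- this is a valid prefix code. No codeword is a prefix of any other codeword.


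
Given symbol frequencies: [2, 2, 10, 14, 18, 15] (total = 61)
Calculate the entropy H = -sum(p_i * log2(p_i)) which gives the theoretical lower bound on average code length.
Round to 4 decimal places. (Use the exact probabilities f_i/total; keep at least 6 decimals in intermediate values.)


Per-symbol terms -p_i * log2(p_i) with p_i = f_i/61:
  p = 2/61 = 0.032787: log2(p) = -4.930737, -p*log2(p) = 0.161664
  p = 2/61 = 0.032787: log2(p) = -4.930737, -p*log2(p) = 0.161664
  p = 10/61 = 0.163934: log2(p) = -2.608809, -p*log2(p) = 0.427674
  p = 14/61 = 0.229508: log2(p) = -2.123382, -p*log2(p) = 0.487334
  p = 18/61 = 0.295082: log2(p) = -1.760812, -p*log2(p) = 0.519584
  p = 15/61 = 0.245902: log2(p) = -2.023847, -p*log2(p) = 0.497667
H = 0.161664 + 0.161664 + 0.427674 + 0.487334 + 0.519584 + 0.497667 = 2.255587

H = 2.2556 bits/symbol


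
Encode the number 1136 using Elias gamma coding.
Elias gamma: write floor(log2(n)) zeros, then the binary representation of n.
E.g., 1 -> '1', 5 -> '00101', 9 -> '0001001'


num_bits = floor(log2(1136)) + 1 = 11
leading_zeros = num_bits - 1 = 10
binary(1136) = 10001110000

Elias gamma(1136) = '0000000000' + '10001110000' = 000000000010001110000 (21 bits)


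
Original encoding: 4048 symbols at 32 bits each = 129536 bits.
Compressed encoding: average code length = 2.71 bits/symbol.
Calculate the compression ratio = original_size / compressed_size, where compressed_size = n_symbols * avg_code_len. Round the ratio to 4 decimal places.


original_size = n_symbols * orig_bits = 4048 * 32 = 129536 bits
compressed_size = n_symbols * avg_code_len = 4048 * 2.71 = 10970.08 bits
ratio = original_size / compressed_size = 129536 / 10970.08 = 11.8081

Compression ratio = 11.8081


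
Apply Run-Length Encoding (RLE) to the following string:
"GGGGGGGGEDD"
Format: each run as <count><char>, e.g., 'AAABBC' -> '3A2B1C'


Scanning runs left to right:
  i=0: run of 'G' x 8 -> '8G'
  i=8: run of 'E' x 1 -> '1E'
  i=9: run of 'D' x 2 -> '2D'

RLE = 8G1E2D


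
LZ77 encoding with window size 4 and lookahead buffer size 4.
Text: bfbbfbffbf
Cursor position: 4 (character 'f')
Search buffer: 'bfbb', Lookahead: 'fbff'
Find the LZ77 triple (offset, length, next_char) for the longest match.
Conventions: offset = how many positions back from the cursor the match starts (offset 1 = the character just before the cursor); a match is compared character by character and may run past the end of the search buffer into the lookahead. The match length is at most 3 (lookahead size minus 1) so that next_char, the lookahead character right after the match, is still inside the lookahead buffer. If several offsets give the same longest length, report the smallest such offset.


Try each offset into the search buffer:
  offset=1 (pos 3, char 'b'): match length 0
  offset=2 (pos 2, char 'b'): match length 0
  offset=3 (pos 1, char 'f'): match length 2
  offset=4 (pos 0, char 'b'): match length 0
Longest match has length 2 at offset 3.
next_char = character at position 4 + 2 = 6 -> 'f'

Best match: offset=3, length=2 (matching 'fb' starting at position 1)
LZ77 triple: (3, 2, 'f')


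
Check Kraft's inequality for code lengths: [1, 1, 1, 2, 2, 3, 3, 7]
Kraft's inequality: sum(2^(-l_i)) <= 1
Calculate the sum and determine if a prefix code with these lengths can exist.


Sum = 2^(-1) + 2^(-1) + 2^(-1) + 2^(-2) + 2^(-2) + 2^(-3) + 2^(-3) + 2^(-7)
    = 0.5 + 0.5 + 0.5 + 0.25 + 0.25 + 0.125 + 0.125 + 0.0078125
    = 289/128 = 2.2578125
Since 2.2578125 > 1, Kraft's inequality is NOT satisfied.
A prefix code with these lengths CANNOT exist.

Kraft sum = 2.2578125. Not satisfied.


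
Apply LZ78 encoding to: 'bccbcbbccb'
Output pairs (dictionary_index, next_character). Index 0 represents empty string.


LZ78 encoding steps:
Dictionary: {0: ''}
Step 1: w='' (idx 0), next='b' -> output (0, 'b'), add 'b' as idx 1
Step 2: w='' (idx 0), next='c' -> output (0, 'c'), add 'c' as idx 2
Step 3: w='c' (idx 2), next='b' -> output (2, 'b'), add 'cb' as idx 3
Step 4: w='cb' (idx 3), next='b' -> output (3, 'b'), add 'cbb' as idx 4
Step 5: w='c' (idx 2), next='c' -> output (2, 'c'), add 'cc' as idx 5
Step 6: w='b' (idx 1), end of input -> output (1, '')


Encoded: [(0, 'b'), (0, 'c'), (2, 'b'), (3, 'b'), (2, 'c'), (1, '')]


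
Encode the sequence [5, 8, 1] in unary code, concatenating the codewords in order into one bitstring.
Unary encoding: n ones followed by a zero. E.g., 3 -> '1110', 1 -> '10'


Encode each number as n ones followed by a terminating 0:
  5 -> 111110 (6 bits)
  8 -> 111111110 (9 bits)
  1 -> 10 (2 bits)
Total length = 6 + 9 + 2 = 17 bits.

Unary([5, 8, 1]) = 11111011111111010 (17 bits)


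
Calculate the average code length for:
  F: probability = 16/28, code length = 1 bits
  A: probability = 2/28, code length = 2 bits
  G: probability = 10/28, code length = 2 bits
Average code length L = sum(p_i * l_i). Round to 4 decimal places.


Weighted contributions p_i * l_i:
  F: (16/28) * 1 = 16/28
  A: (2/28) * 2 = 4/28
  G: (10/28) * 2 = 20/28
Sum = (16 + 4 + 20)/28 = 40/28

L = 40/28 = 1.4286 bits/symbol


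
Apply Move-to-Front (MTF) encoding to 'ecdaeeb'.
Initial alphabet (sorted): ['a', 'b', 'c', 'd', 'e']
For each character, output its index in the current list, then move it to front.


MTF encoding:
'e': index 4 in ['a', 'b', 'c', 'd', 'e'] -> ['e', 'a', 'b', 'c', 'd']
'c': index 3 in ['e', 'a', 'b', 'c', 'd'] -> ['c', 'e', 'a', 'b', 'd']
'd': index 4 in ['c', 'e', 'a', 'b', 'd'] -> ['d', 'c', 'e', 'a', 'b']
'a': index 3 in ['d', 'c', 'e', 'a', 'b'] -> ['a', 'd', 'c', 'e', 'b']
'e': index 3 in ['a', 'd', 'c', 'e', 'b'] -> ['e', 'a', 'd', 'c', 'b']
'e': index 0 in ['e', 'a', 'd', 'c', 'b'] -> ['e', 'a', 'd', 'c', 'b']
'b': index 4 in ['e', 'a', 'd', 'c', 'b'] -> ['b', 'e', 'a', 'd', 'c']


Output: [4, 3, 4, 3, 3, 0, 4]


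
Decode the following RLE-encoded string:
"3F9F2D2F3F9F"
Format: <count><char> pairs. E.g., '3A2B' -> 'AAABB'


Expanding each <count><char> pair:
  3F -> 'FFF'
  9F -> 'FFFFFFFFF'
  2D -> 'DD'
  2F -> 'FF'
  3F -> 'FFF'
  9F -> 'FFFFFFFFF'

Decoded = FFFFFFFFFFFFDDFFFFFFFFFFFFFF


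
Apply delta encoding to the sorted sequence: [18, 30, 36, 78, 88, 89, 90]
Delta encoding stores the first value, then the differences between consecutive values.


First value: 18
Deltas:
  30 - 18 = 12
  36 - 30 = 6
  78 - 36 = 42
  88 - 78 = 10
  89 - 88 = 1
  90 - 89 = 1


Delta encoded: [18, 12, 6, 42, 10, 1, 1]


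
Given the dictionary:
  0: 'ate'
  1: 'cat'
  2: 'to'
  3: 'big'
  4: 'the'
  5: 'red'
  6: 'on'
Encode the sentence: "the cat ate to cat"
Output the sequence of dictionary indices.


Look up each word in the dictionary:
  'the' -> 4
  'cat' -> 1
  'ate' -> 0
  'to' -> 2
  'cat' -> 1

Encoded: [4, 1, 0, 2, 1]


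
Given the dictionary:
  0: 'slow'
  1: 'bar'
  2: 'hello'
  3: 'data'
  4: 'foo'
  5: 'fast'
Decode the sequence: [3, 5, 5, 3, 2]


Look up each index in the dictionary:
  3 -> 'data'
  5 -> 'fast'
  5 -> 'fast'
  3 -> 'data'
  2 -> 'hello'

Decoded: "data fast fast data hello"


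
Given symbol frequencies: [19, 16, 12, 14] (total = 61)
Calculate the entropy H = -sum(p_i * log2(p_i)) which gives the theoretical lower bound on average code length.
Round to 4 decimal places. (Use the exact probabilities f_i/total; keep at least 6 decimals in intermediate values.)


Per-symbol terms -p_i * log2(p_i) with p_i = f_i/61:
  p = 19/61 = 0.311475: log2(p) = -1.682810, -p*log2(p) = 0.524154
  p = 16/61 = 0.262295: log2(p) = -1.930737, -p*log2(p) = 0.506423
  p = 12/61 = 0.196721: log2(p) = -2.345775, -p*log2(p) = 0.461464
  p = 14/61 = 0.229508: log2(p) = -2.123382, -p*log2(p) = 0.487334
H = 0.524154 + 0.506423 + 0.461464 + 0.487334 = 1.979375

H = 1.9794 bits/symbol


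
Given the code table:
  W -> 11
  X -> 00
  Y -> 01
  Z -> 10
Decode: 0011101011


Decoding:
00 -> X
11 -> W
10 -> Z
10 -> Z
11 -> W


Result: XWZZW


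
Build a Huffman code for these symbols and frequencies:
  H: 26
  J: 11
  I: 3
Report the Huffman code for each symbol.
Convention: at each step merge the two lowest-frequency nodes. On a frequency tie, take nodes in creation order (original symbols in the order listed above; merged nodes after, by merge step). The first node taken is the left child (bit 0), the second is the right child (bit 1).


Huffman tree construction:
Step 1: Merge I(3) + J(11) = 14
Step 2: Merge (I+J)(14) + H(26) = 40
Read each symbol's code off the tree from the root (left child = 0, right child = 1).

Codes:
  H: 1 (length 1)
  J: 01 (length 2)
  I: 00 (length 2)
Average code length: 54/40 = 1.3500 bits/symbol


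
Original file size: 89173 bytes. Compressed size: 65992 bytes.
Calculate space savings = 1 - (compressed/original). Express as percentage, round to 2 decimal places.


ratio = compressed/original = 65992/89173 = 0.740045
savings = 1 - ratio = 1 - 0.740045 = 0.259955
as a percentage: 0.259955 * 100 = 26.0%

Space savings = 1 - 65992/89173 = 26.0%


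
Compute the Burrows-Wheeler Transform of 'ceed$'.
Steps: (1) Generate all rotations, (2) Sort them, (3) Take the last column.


Rotations (sorted):
  0: $ceed -> last char: d
  1: ceed$ -> last char: $
  2: d$cee -> last char: e
  3: ed$ce -> last char: e
  4: eed$c -> last char: c


BWT = d$eec


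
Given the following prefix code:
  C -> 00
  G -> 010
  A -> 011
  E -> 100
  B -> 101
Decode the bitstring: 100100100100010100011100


Decoding step by step:
Bits 100 -> E
Bits 100 -> E
Bits 100 -> E
Bits 100 -> E
Bits 010 -> G
Bits 100 -> E
Bits 011 -> A
Bits 100 -> E


Decoded message: EEEEGEAE


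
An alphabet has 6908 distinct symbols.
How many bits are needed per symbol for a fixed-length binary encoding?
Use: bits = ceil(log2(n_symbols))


log2(6908) = 12.7541
Bracket: 2^12 = 4096 < 6908 <= 2^13 = 8192
So ceil(log2(6908)) = 13

bits = ceil(log2(6908)) = ceil(12.7541) = 13 bits


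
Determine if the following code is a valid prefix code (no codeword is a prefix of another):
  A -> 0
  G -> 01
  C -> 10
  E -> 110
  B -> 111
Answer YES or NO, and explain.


Checking each pair (does one codeword prefix another?):
  A='0' vs G='01': prefix -- VIOLATION

NO -- this is NOT a valid prefix code. A (0) is a prefix of G (01).


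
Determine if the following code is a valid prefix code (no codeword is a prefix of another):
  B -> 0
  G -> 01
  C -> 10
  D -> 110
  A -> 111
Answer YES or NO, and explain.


Checking each pair (does one codeword prefix another?):
  B='0' vs G='01': prefix -- VIOLATION

NO -- this is NOT a valid prefix code. B (0) is a prefix of G (01).


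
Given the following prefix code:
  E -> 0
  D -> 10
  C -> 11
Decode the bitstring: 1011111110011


Decoding step by step:
Bits 10 -> D
Bits 11 -> C
Bits 11 -> C
Bits 11 -> C
Bits 10 -> D
Bits 0 -> E
Bits 11 -> C


Decoded message: DCCCDEC


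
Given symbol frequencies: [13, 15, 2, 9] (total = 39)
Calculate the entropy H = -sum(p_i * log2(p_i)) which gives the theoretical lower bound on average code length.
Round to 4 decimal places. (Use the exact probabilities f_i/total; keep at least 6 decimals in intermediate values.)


Per-symbol terms -p_i * log2(p_i) with p_i = f_i/39:
  p = 13/39 = 0.333333: log2(p) = -1.584963, -p*log2(p) = 0.528321
  p = 15/39 = 0.384615: log2(p) = -1.378512, -p*log2(p) = 0.530197
  p = 2/39 = 0.051282: log2(p) = -4.285402, -p*log2(p) = 0.219764
  p = 9/39 = 0.230769: log2(p) = -2.115477, -p*log2(p) = 0.488187
H = 0.528321 + 0.530197 + 0.219764 + 0.488187 = 1.766469

H = 1.7665 bits/symbol


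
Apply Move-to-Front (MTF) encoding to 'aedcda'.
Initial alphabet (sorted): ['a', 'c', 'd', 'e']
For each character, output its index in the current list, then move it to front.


MTF encoding:
'a': index 0 in ['a', 'c', 'd', 'e'] -> ['a', 'c', 'd', 'e']
'e': index 3 in ['a', 'c', 'd', 'e'] -> ['e', 'a', 'c', 'd']
'd': index 3 in ['e', 'a', 'c', 'd'] -> ['d', 'e', 'a', 'c']
'c': index 3 in ['d', 'e', 'a', 'c'] -> ['c', 'd', 'e', 'a']
'd': index 1 in ['c', 'd', 'e', 'a'] -> ['d', 'c', 'e', 'a']
'a': index 3 in ['d', 'c', 'e', 'a'] -> ['a', 'd', 'c', 'e']


Output: [0, 3, 3, 3, 1, 3]


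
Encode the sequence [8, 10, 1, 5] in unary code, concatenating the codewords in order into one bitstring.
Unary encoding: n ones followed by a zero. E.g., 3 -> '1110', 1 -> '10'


Encode each number as n ones followed by a terminating 0:
  8 -> 111111110 (9 bits)
  10 -> 11111111110 (11 bits)
  1 -> 10 (2 bits)
  5 -> 111110 (6 bits)
Total length = 9 + 11 + 2 + 6 = 28 bits.

Unary([8, 10, 1, 5]) = 1111111101111111111010111110 (28 bits)


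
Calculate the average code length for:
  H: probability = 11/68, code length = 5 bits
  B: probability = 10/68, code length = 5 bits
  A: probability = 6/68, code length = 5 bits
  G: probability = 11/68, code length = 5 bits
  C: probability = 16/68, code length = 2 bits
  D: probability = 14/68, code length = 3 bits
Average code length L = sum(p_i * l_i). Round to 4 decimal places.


Weighted contributions p_i * l_i:
  H: (11/68) * 5 = 55/68
  B: (10/68) * 5 = 50/68
  A: (6/68) * 5 = 30/68
  G: (11/68) * 5 = 55/68
  C: (16/68) * 2 = 32/68
  D: (14/68) * 3 = 42/68
Sum = (55 + 50 + 30 + 55 + 32 + 42)/68 = 264/68

L = 264/68 = 3.8824 bits/symbol


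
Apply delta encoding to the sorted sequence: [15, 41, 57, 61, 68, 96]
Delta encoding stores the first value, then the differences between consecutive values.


First value: 15
Deltas:
  41 - 15 = 26
  57 - 41 = 16
  61 - 57 = 4
  68 - 61 = 7
  96 - 68 = 28


Delta encoded: [15, 26, 16, 4, 7, 28]


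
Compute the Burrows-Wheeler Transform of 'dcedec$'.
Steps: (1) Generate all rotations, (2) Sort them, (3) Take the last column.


Rotations (sorted):
  0: $dcedec -> last char: c
  1: c$dcede -> last char: e
  2: cedec$d -> last char: d
  3: dcedec$ -> last char: $
  4: dec$dce -> last char: e
  5: ec$dced -> last char: d
  6: edec$dc -> last char: c


BWT = ced$edc


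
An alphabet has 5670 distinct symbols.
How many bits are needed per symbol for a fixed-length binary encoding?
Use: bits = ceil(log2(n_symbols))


log2(5670) = 12.4691
Bracket: 2^12 = 4096 < 5670 <= 2^13 = 8192
So ceil(log2(5670)) = 13

bits = ceil(log2(5670)) = ceil(12.4691) = 13 bits
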